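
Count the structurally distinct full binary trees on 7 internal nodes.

The structures are counted by the Catalan number C_n. Here n = 7.
Using C_0 = 1 and C_(k+1) = C_k x 2(2k+1)/(k+2), build up term by term: C_1=1, C_2=2, C_3=5, C_4=14, C_5=42, C_6=132, C_7=429.

Final answer: C_{7} = 429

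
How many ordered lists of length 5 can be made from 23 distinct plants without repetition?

P(23,5) = 23!/(23-5)! = 23!/18!.

Final answer: P(23,5) = 4037880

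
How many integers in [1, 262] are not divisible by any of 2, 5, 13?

|div by 2|=131, |div by 5|=52, |div by 13|=20.
|div by 2&5|=26, |div by 2&13|=10, |div by 5&13|=4, |div by all|=2.
By inclusion-exclusion, divisible by at least one: 131+52+20-26-10-4+2 = 165.
Not divisible by any: 262 - 165.

Final answer: 97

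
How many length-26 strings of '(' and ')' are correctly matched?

This is a standard Catalan-number count: the answer is C_n. Here n = 13 (pairs).
C_n = C(2n,n)/(n+1), so C_{13} = C(26,13)/14 = 10400600/14.

Final answer: C_{13} = 742900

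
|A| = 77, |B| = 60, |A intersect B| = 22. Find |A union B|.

|A union B| = |A| + |B| - |A intersect B| = 77 + 60 - 22.

Final answer: 115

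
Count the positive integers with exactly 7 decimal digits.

The leading digit cannot be 0 (9 options); the other 6 digits can be anything (10 options each).
Total: 9 x 10^6.

Final answer: 9000000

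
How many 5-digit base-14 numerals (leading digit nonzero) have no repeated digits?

The leading digit has 13 choices (anything but zero); the next has 13 (anything but the first), then 12, and so on, one fewer each time.
Total: 13 x 13 x 12 x 11 x 10.

Final answer: 223080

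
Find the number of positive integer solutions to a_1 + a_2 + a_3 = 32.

Substitute a'_i = a_i - 1 (so a'_i >= 0). Then sum a'_i = 32 - 3 = 29.
Stars and bars: C(29+3-1, 3-1) = C(31,2).

Final answer: C(31,2) = 465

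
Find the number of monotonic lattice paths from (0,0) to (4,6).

Each path has 4 right steps and 6 up steps in some order (10 steps total).
Choose which 6 of the 10 steps are up: C(10,6).

Final answer: C(10,6) = 210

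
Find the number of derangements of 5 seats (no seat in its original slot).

Use the recurrence D(n) = (n-1)(D(n-1) + D(n-2)) with D(0)=1, D(1)=0.
D(2) = 1 x (0 + 1) = 1
D(3) = 2 x (1 + 0) = 2
D(4) = 3 x (2 + 1) = 9
D(5) = 4 x (D(4) + D(3)) = 4 x (9 + 2)

Final answer: D(5) = 44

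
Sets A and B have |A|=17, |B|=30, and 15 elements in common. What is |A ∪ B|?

|A union B| = |A| + |B| - |A intersect B| = 17 + 30 - 15.

Final answer: 32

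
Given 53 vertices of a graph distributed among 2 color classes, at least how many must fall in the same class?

By pigeonhole with 53 objects and 2 categories: ceiling(53/2).

Final answer: 27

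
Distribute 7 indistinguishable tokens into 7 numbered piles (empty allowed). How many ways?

Stars and bars: C(n+k-1, k-1) = C(13,6).

Final answer: C(13,6) = 1716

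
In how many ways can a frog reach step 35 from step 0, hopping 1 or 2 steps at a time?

Let f(n) count the ways. The last step is size 1 or 2, so f(n) = f(n-1) + f(n-2) with f(1)=1, f(2)=2.
Building up term by term: f(1)=1, f(2)=2, f(3)=3, f(4)=5, f(5)=8, f(6)=13, f(7)=21, f(8)=34, f(9)=55, f(10)=89, f(11)=144, f(12)=233, f(13)=377, f(14)=610, f(15)=987, f(16)=1597, f(17)=2584, f(18)=4181, f(19)=6765, f(20)=10946, f(21)=17711, f(22)=28657, f(23)=46368, f(24)=75025, f(25)=121393, f(26)=196418, f(27)=317811, f(28)=514229, f(29)=832040, f(30)=1346269, f(31)=2178309, f(32)=3524578, f(33)=5702887, f(34)=9227465, f(35)=14930352.

Final answer: 14930352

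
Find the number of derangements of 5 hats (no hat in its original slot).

Use the recurrence D(n) = (n-1)(D(n-1) + D(n-2)) with D(0)=1, D(1)=0.
D(2) = 1 x (0 + 1) = 1
D(3) = 2 x (1 + 0) = 2
D(4) = 3 x (2 + 1) = 9
D(5) = 4 x (D(4) + D(3)) = 4 x (9 + 2)

Final answer: D(5) = 44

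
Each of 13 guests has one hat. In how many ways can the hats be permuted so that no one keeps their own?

Use the recurrence D(n) = (n-1)(D(n-1) + D(n-2)) with D(0)=1, D(1)=0.
D(2) = 1 x (0 + 1) = 1
D(3) = 2 x (1 + 0) = 2
D(4) = 3 x (2 + 1) = 9
D(5) = 4 x (9 + 2) = 44
D(6) = 5 x (44 + 9) = 265
D(7) = 6 x (265 + 44) = 1854
D(8) = 7 x (1854 + 265) = 14833
D(9) = 8 x (14833 + 1854) = 133496
D(10) = 9 x (133496 + 14833) = 1334961
D(11) = 10 x (1334961 + 133496) = 14684570
D(12) = 11 x (14684570 + 1334961) = 176214841
D(13) = 12 x (D(12) + D(11)) = 12 x (176214841 + 14684570)

Final answer: D(13) = 2290792932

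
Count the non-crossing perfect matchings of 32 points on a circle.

The structures are counted by the Catalan number C_n. Here n = 32/2 = 16.
C_n = C(2n,n)/(n+1), so C_{16} = C(32,16)/17 = 601080390/17.

Final answer: C_{16} = 35357670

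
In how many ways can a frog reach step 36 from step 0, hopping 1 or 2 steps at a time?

Condition on the final move: it is a 1-step (f(n-1) ways to get there) or a 2-step (f(n-2) ways), so f(n) = f(n-1) + f(n-2), with f(1)=1, f(2)=2.
Computing successive values: f(1)=1, f(2)=2, f(3)=3, f(4)=5, f(5)=8, f(6)=13, f(7)=21, f(8)=34, f(9)=55, f(10)=89, f(11)=144, f(12)=233, f(13)=377, f(14)=610, f(15)=987, f(16)=1597, f(17)=2584, f(18)=4181, f(19)=6765, f(20)=10946, f(21)=17711, f(22)=28657, f(23)=46368, f(24)=75025, f(25)=121393, f(26)=196418, f(27)=317811, f(28)=514229, f(29)=832040, f(30)=1346269, f(31)=2178309, f(32)=3524578, f(33)=5702887, f(34)=9227465, f(35)=14930352, f(36)=24157817.

Final answer: 24157817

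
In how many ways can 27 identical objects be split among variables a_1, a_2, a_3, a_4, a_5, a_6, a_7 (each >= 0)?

Stars and bars with 27 stars and 6 bars:
C(27+7-1, 7-1) = C(33,6).

Final answer: C(33,6) = 1107568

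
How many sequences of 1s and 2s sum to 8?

Let f(n) be the number of climbs. Removing the last move (1 or 2 steps) gives f(n) = f(n-1) + f(n-2); base cases f(1)=1, f(2)=2.
Building up term by term: f(1)=1, f(2)=2, f(3)=3, f(4)=5, f(5)=8, f(6)=13, f(7)=21, f(8)=34.

Final answer: 34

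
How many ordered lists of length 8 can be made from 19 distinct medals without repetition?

P(19,8) = 19!/(19-8)! = 19!/11!.

Final answer: P(19,8) = 3047466240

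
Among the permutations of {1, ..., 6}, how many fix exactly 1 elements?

Choose which 1 elements are fixed: C(6,1) = 6.
Derange the remaining 5 using D(j) = (j-1)(D(j-1) + D(j-2)), D(0)=1, D(1)=0: D(2)=1, D(3)=2, D(4)=9, D(5)=44.
Total: 6 x 44.

Final answer: C(6,1) D(5) = 264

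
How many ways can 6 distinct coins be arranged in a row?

The number of ways to arrange 6 distinct objects is 6!.

Final answer: 6! = 720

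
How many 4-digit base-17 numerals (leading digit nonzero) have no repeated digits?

The leading digit has 16 choices (anything but zero); the next has 16 (anything but the first), then 15, and so on, one fewer each time.
Total: 16 x 16 x 15 x 14.

Final answer: 53760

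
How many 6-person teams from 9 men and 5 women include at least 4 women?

Sum over valid woman counts:
C(5,4)C(9,2) = 180
C(5,5)C(9,1) = 9
Total: 180 + 9.

Final answer: 189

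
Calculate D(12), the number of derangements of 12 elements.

D(n) = (n-1)(D(n-1) + D(n-2)), D(0)=1, D(1)=0.
D(2) = 1 x (0 + 1) = 1
D(3) = 2 x (1 + 0) = 2
D(4) = 3 x (2 + 1) = 9
D(5) = 4 x (9 + 2) = 44
D(6) = 5 x (44 + 9) = 265
D(7) = 6 x (265 + 44) = 1854
D(8) = 7 x (1854 + 265) = 14833
D(9) = 8 x (14833 + 1854) = 133496
D(10) = 9 x (133496 + 14833) = 1334961
D(11) = 10 x (1334961 + 133496) = 14684570
D(12) = 11 x (D(11) + D(10)) = 11 x (14684570 + 1334961)

Final answer: D(12) = 176214841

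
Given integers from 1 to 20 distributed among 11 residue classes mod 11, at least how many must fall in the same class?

By pigeonhole with 20 objects and 11 categories: ceiling(20/11).

Final answer: 2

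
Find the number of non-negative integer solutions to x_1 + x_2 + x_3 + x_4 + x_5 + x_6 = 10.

Stars and bars with 10 stars and 5 bars:
C(10+6-1, 6-1) = C(15,5).

Final answer: C(15,5) = 3003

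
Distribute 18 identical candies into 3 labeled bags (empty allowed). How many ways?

Stars and bars: C(n+k-1, k-1) = C(20,2).

Final answer: C(20,2) = 190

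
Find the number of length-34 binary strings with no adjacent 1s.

Let a(n) count valid strings. If the last bit is 0 the prefix is any valid string of length n-1; if it is 1 the string must end in 01 with a valid prefix of length n-2. So a(n) = a(n-1) + a(n-2), a(1)=2, a(2)=3.
Building up term by term: a(1)=2, a(2)=3, a(3)=5, a(4)=8, a(5)=13, a(6)=21, a(7)=34, a(8)=55, a(9)=89, a(10)=144, a(11)=233, a(12)=377, a(13)=610, a(14)=987, a(15)=1597, a(16)=2584, a(17)=4181, a(18)=6765, a(19)=10946, a(20)=17711, a(21)=28657, a(22)=46368, a(23)=75025, a(24)=121393, a(25)=196418, a(26)=317811, a(27)=514229, a(28)=832040, a(29)=1346269, a(30)=2178309, a(31)=3524578, a(32)=5702887, a(33)=9227465, a(34)=14930352.

Final answer: 14930352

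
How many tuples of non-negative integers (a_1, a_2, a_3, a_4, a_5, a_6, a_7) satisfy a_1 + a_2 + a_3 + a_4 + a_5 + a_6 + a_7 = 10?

Stars and bars with 10 stars and 6 bars:
C(10+7-1, 7-1) = C(16,6).

Final answer: C(16,6) = 8008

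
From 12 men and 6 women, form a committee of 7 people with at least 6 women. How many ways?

Sum over valid woman counts:
C(6,6)C(12,1).

Final answer: 12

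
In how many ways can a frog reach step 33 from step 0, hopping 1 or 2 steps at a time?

Condition on the final move: it is a 1-step (f(n-1) ways to get there) or a 2-step (f(n-2) ways), so f(n) = f(n-1) + f(n-2), with f(1)=1, f(2)=2.
Iterating the recurrence: f(1)=1, f(2)=2, f(3)=3, f(4)=5, f(5)=8, f(6)=13, f(7)=21, f(8)=34, f(9)=55, f(10)=89, f(11)=144, f(12)=233, f(13)=377, f(14)=610, f(15)=987, f(16)=1597, f(17)=2584, f(18)=4181, f(19)=6765, f(20)=10946, f(21)=17711, f(22)=28657, f(23)=46368, f(24)=75025, f(25)=121393, f(26)=196418, f(27)=317811, f(28)=514229, f(29)=832040, f(30)=1346269, f(31)=2178309, f(32)=3524578, f(33)=5702887.

Final answer: 5702887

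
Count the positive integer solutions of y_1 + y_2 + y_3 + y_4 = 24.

Substitute y'_i = y_i - 1 (so y'_i >= 0). Then sum y'_i = 24 - 4 = 20.
Stars and bars: C(20+4-1, 4-1) = C(23,3).

Final answer: C(23,3) = 1771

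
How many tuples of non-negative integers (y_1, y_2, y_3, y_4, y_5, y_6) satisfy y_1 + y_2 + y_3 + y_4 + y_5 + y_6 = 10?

Stars and bars with 10 stars and 5 bars:
C(10+6-1, 6-1) = C(15,5).

Final answer: C(15,5) = 3003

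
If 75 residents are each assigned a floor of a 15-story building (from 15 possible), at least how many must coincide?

There are 15 possible values for floor of a 15-story building. With 75 residents and 15 categories, by pigeonhole: ceiling(75/15).

Final answer: 5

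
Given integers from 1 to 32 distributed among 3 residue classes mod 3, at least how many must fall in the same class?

By pigeonhole with 32 objects and 3 categories: ceiling(32/3).

Final answer: 11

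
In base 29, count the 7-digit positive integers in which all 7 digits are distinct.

First digit: 28 (nonzero). Second: 28 (not first). Third: 27, etc.
Total: 28 x 28 x 27 x 26 x 25 x 24 x 23.

Final answer: 7595078400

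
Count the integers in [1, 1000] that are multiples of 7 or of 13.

Multiples of 7: 142. Multiples of 13: 76. Of both (lcm=91): 10.
By inclusion-exclusion: 142 + 76 - 10.

Final answer: 208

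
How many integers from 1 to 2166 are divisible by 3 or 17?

Multiples of 3: 722. Multiples of 17: 127. Of both (lcm=51): 42.
By inclusion-exclusion: 722 + 127 - 42.

Final answer: 807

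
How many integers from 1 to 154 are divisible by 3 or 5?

Multiples of 3: 51. Multiples of 5: 30. Of both (lcm=15): 10.
By inclusion-exclusion: 51 + 30 - 10.

Final answer: 71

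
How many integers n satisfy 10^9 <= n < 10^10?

These are the integers in [10^9, 10^10), so the count is 10^10 - 10^9 = 9 x 10^9.

Final answer: 9000000000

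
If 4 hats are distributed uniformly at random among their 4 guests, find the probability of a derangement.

Derangements satisfy D(n) = (n-1)(D(n-1) + D(n-2)), starting from D(0)=1, D(1)=0.
Building up: D(2)=1, D(3)=2, D(4)=9.
Total arrangements: 4! = 24.
Probability = D(4)/4! = 3/8.

Final answer: D(4)/4! = 9/24 = 0.375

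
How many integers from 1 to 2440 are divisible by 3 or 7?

Multiples of 3: 813. Multiples of 7: 348. Of both (lcm=21): 116.
By inclusion-exclusion: 813 + 348 - 116.

Final answer: 1045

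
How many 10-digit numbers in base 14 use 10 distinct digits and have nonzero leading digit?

The leading digit has 13 choices (anything but zero); the next has 13 (anything but the first), then 12, and so on, one fewer each time.
Total: 13 x 13 x 12 x 11 x 10 x 9 x 8 x 7 x 6 x 5.

Final answer: 3372969600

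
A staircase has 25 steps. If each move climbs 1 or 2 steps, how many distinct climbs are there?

Let f(n) count the ways. The last step is size 1 or 2, so f(n) = f(n-1) + f(n-2) with f(1)=1, f(2)=2.
Computing successive values: f(1)=1, f(2)=2, f(3)=3, f(4)=5, f(5)=8, f(6)=13, f(7)=21, f(8)=34, f(9)=55, f(10)=89, f(11)=144, f(12)=233, f(13)=377, f(14)=610, f(15)=987, f(16)=1597, f(17)=2584, f(18)=4181, f(19)=6765, f(20)=10946, f(21)=17711, f(22)=28657, f(23)=46368, f(24)=75025, f(25)=121393.

Final answer: 121393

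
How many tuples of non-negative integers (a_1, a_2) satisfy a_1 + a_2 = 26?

Stars and bars with 26 stars and 1 bars:
C(26+2-1, 2-1) = C(27,1).

Final answer: C(27,1) = 27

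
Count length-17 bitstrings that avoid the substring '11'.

Let a(n) count valid strings. If the last bit is 0 the prefix is any valid string of length n-1; if it is 1 the string must end in 01 with a valid prefix of length n-2. So a(n) = a(n-1) + a(n-2), a(1)=2, a(2)=3.
Building up term by term: a(1)=2, a(2)=3, a(3)=5, a(4)=8, a(5)=13, a(6)=21, a(7)=34, a(8)=55, a(9)=89, a(10)=144, a(11)=233, a(12)=377, a(13)=610, a(14)=987, a(15)=1597, a(16)=2584, a(17)=4181.

Final answer: 4181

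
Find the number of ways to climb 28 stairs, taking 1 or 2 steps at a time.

Condition on the final move: it is a 1-step (f(n-1) ways to get there) or a 2-step (f(n-2) ways), so f(n) = f(n-1) + f(n-2), with f(1)=1, f(2)=2.
Building up term by term: f(1)=1, f(2)=2, f(3)=3, f(4)=5, f(5)=8, f(6)=13, f(7)=21, f(8)=34, f(9)=55, f(10)=89, f(11)=144, f(12)=233, f(13)=377, f(14)=610, f(15)=987, f(16)=1597, f(17)=2584, f(18)=4181, f(19)=6765, f(20)=10946, f(21)=17711, f(22)=28657, f(23)=46368, f(24)=75025, f(25)=121393, f(26)=196418, f(27)=317811, f(28)=514229.

Final answer: 514229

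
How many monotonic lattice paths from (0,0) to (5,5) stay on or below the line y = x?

Total monotonic paths to (5,5): C(10,5) = 252.
By the reflection principle, paths that go above the diagonal number C(10,6) = 210.
Valid Dyck paths: 252 - 210.
(This is the Catalan number C_{5}.)

Final answer: C_{5} = 42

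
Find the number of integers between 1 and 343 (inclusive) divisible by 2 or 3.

Multiples of 2: 171. Multiples of 3: 114. Of both (lcm=6): 57.
By inclusion-exclusion: 171 + 114 - 57.

Final answer: 228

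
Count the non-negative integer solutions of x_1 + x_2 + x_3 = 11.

Stars and bars with 11 stars and 2 bars:
C(11+3-1, 3-1) = C(13,2).

Final answer: C(13,2) = 78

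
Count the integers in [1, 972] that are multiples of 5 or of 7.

Multiples of 5: 194. Multiples of 7: 138. Of both (lcm=35): 27.
By inclusion-exclusion: 194 + 138 - 27.

Final answer: 305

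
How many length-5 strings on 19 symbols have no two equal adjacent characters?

First character: 19 choices. Each subsequent: 18 choices (must differ from the previous one).
Total: 19 x 18^4.

Final answer: 19 x 18^{4} = 1994544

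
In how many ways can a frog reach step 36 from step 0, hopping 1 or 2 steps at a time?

Let f(n) be the number of climbs. Removing the last move (1 or 2 steps) gives f(n) = f(n-1) + f(n-2); base cases f(1)=1, f(2)=2.
Building up term by term: f(1)=1, f(2)=2, f(3)=3, f(4)=5, f(5)=8, f(6)=13, f(7)=21, f(8)=34, f(9)=55, f(10)=89, f(11)=144, f(12)=233, f(13)=377, f(14)=610, f(15)=987, f(16)=1597, f(17)=2584, f(18)=4181, f(19)=6765, f(20)=10946, f(21)=17711, f(22)=28657, f(23)=46368, f(24)=75025, f(25)=121393, f(26)=196418, f(27)=317811, f(28)=514229, f(29)=832040, f(30)=1346269, f(31)=2178309, f(32)=3524578, f(33)=5702887, f(34)=9227465, f(35)=14930352, f(36)=24157817.

Final answer: 24157817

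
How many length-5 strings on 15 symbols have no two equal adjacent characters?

First character: 15 choices. Each subsequent: 14 choices (must differ from the previous one).
Total: 15 x 14^4.

Final answer: 15 x 14^{4} = 576240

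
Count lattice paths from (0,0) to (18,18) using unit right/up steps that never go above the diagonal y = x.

Total monotonic paths to (18,18): C(36,18) = 9075135300.
A path is bad iff it touches y = x + 1; reflecting its initial segment maps bad paths bijectively onto all paths to (17,19), of which there are C(36,19) = 8597496600.
Valid Dyck paths: 9075135300 - 8597496600.
(This is the Catalan number C_{18}.)

Final answer: C_{18} = 477638700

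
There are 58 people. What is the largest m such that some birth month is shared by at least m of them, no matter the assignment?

There are 12 possible values for birth month. With 58 people and 12 categories, by pigeonhole: ceiling(58/12).

Final answer: 5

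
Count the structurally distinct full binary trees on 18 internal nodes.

This is counted by the nth Catalan number C_n. Here n = 18.
Using C_0 = 1 and C_(k+1) = C_k x 2(2k+1)/(k+2), build up term by term: C_1=1, C_2=2, C_3=5, C_4=14, C_5=42, C_6=132, C_7=429, C_8=1430, C_9=4862, C_10=16796, C_11=58786, C_12=208012, C_13=742900, C_14=2674440, C_15=9694845, C_16=35357670, C_17=129644790, C_18=477638700.

Final answer: C_{18} = 477638700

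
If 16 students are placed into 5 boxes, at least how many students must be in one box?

By the pigeonhole principle: ceiling(16/5).

Final answer: 4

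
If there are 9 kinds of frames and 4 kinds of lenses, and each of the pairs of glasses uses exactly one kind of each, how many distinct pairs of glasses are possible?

By the multiplication principle: 9 x 4.

Final answer: 36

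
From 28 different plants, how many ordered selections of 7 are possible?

P(28,7) = 28!/(28-7)! = 28!/21!.

Final answer: P(28,7) = 5967561600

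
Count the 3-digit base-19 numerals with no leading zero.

These are the integers in [19^2, 19^3), so the count is 19^3 - 19^2 = 18 x 19^2.

Final answer: 6498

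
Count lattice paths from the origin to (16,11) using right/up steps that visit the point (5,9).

Paths (0,0)->(5,9): C(14,9) = 2002.
Paths (5,9)->(16,11): C(13,2) = 78.
By multiplication principle: 2002 x 78.

Final answer: 156156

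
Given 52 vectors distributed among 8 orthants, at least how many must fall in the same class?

By pigeonhole with 52 objects and 8 categories: ceiling(52/8).

Final answer: 7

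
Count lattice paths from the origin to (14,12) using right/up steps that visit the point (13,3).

Paths (0,0)->(13,3): C(16,3) = 560.
Paths (13,3)->(14,12): C(10,9) = 10.
By multiplication principle: 560 x 10.

Final answer: 5600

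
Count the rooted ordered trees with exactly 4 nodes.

The structures are counted by the Catalan number C_n. Here n = 4 - 1 = 3.
Using C_0 = 1 and C_(k+1) = C_k x 2(2k+1)/(k+2), build up term by term: C_1=1, C_2=2, C_3=5.

Final answer: C_{3} = 5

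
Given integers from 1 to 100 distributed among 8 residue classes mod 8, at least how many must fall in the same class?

By pigeonhole with 100 objects and 8 categories: ceiling(100/8).

Final answer: 13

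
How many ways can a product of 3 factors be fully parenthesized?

This is counted by the nth Catalan number C_n. Here n = 3 - 1 = 2.
Using C_0 = 1 and C_(k+1) = C_k x 2(2k+1)/(k+2), build up term by term: C_1=1, C_2=2.

Final answer: C_{2} = 2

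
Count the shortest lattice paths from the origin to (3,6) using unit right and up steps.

Each path has 3 right steps and 6 up steps in some order (9 steps total).
Choose which 6 of the 9 steps are up: C(9,6).

Final answer: C(9,6) = 84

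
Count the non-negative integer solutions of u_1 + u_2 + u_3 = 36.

Stars and bars with 36 stars and 2 bars:
C(36+3-1, 3-1) = C(38,2).

Final answer: C(38,2) = 703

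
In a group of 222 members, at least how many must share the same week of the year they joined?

There are 52 possible values for week of the year they joined. With 222 members and 52 categories, by pigeonhole: ceiling(222/52).

Final answer: 5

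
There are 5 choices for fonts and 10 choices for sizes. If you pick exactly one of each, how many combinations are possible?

By the multiplication principle: 5 x 10.

Final answer: 50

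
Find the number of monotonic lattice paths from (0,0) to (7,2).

Each path has 7 right steps and 2 up steps in some order (9 steps total).
Choose which 2 of the 9 steps are up: C(9,2).

Final answer: C(9,2) = 36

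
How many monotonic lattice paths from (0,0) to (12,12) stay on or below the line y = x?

Total monotonic paths to (12,12): C(24,12) = 2704156.
Reflecting each bad path at its first crossing gives a bijection with paths to (11,13): C(24,13) = 2496144.
Valid Dyck paths: 2704156 - 2496144.
(This is the Catalan number C_{12}.)

Final answer: C_{12} = 208012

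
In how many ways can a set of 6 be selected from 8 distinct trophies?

C(8,6) = 8!/(6! x 2!).

Final answer: \binom{8}{6} = 28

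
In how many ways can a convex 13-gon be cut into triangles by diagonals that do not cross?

This is counted by the nth Catalan number C_n. Here n = 13 - 2 = 11.
C_n = C(2n,n) - C(2n,n+1), so C_{11} = C(22,11) - C(22,12) = 705432 - 646646.

Final answer: C_{11} = 58786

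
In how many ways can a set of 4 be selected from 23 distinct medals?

C(23,4) = 23!/(4! x 19!).

Final answer: \binom{23}{4} = 8855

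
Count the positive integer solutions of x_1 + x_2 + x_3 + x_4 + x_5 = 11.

Substitute x'_i = x_i - 1 (so x'_i >= 0). Then sum x'_i = 11 - 5 = 6.
Stars and bars: C(6+5-1, 5-1) = C(10,4).

Final answer: C(10,4) = 210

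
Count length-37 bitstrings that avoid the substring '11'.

A valid string ends in 0 (append to any length-(n-1) valid string) or in 01 (append to any length-(n-2) valid string), so a(n) = a(n-1) + a(n-2) with a(1)=2, a(2)=3.
Iterating the recurrence: a(1)=2, a(2)=3, a(3)=5, a(4)=8, a(5)=13, a(6)=21, a(7)=34, a(8)=55, a(9)=89, a(10)=144, a(11)=233, a(12)=377, a(13)=610, a(14)=987, a(15)=1597, a(16)=2584, a(17)=4181, a(18)=6765, a(19)=10946, a(20)=17711, a(21)=28657, a(22)=46368, a(23)=75025, a(24)=121393, a(25)=196418, a(26)=317811, a(27)=514229, a(28)=832040, a(29)=1346269, a(30)=2178309, a(31)=3524578, a(32)=5702887, a(33)=9227465, a(34)=14930352, a(35)=24157817, a(36)=39088169, a(37)=63245986.

Final answer: 63245986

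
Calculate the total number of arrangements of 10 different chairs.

The number of ways to arrange 10 distinct objects is 10!.

Final answer: 10! = 3628800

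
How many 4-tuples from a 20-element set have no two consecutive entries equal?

Let g(n) count such strings. g(1) = 20, and each valid string of length n-1 extends in 19 ways (any symbol but the last), so g(n) = 19 g(n-1).
Total: g(4) = 20 x 19^3.

Final answer: 20 x 19^{3} = 137180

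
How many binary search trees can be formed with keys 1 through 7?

This is a standard Catalan-number count: the answer is C_n. Here n = 7.
C_n = C(2n,n) - C(2n,n+1), so C_{7} = C(14,7) - C(14,8) = 3432 - 3003.

Final answer: C_{7} = 429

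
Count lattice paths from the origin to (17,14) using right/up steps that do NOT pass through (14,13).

Total paths to (17,14): C(31,14) = 265182525.
Paths through (14,13): C(27,13) x C(4,1) = 80233200.
Avoiding (14,13): 265182525 - 80233200.

Final answer: 184949325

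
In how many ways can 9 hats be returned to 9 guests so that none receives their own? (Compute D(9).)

D(n) = (n-1)(D(n-1) + D(n-2)), D(0)=1, D(1)=0.
D(2) = 1 x (0 + 1) = 1
D(3) = 2 x (1 + 0) = 2
D(4) = 3 x (2 + 1) = 9
D(5) = 4 x (9 + 2) = 44
D(6) = 5 x (44 + 9) = 265
D(7) = 6 x (265 + 44) = 1854
D(8) = 7 x (1854 + 265) = 14833
D(9) = 8 x (D(8) + D(7)) = 8 x (14833 + 1854)

Final answer: D(9) = 133496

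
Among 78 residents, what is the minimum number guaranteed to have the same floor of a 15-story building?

There are 15 possible values for floor of a 15-story building. With 78 residents and 15 categories, by pigeonhole: ceiling(78/15).

Final answer: 6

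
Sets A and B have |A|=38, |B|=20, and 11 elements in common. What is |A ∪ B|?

|A union B| = |A| + |B| - |A intersect B| = 38 + 20 - 11.

Final answer: 47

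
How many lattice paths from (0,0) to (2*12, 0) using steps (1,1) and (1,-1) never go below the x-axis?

Total monotonic paths to (12,12): C(24,12) = 2704156.
Reflecting each bad path at its first crossing gives a bijection with paths to (11,13): C(24,13) = 2496144.
Valid Dyck paths: 2704156 - 2496144.
(These counts are the Catalan numbers.)

Final answer: C_{12} = 208012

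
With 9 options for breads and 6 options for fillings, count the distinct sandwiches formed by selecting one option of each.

By the multiplication principle: 9 x 6.

Final answer: 54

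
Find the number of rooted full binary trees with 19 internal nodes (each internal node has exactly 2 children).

This is a standard Catalan-number count: the answer is C_n. Here n = 19.
Using C_0 = 1 and C_(k+1) = C_k x 2(2k+1)/(k+2), build up term by term: C_1=1, C_2=2, C_3=5, C_4=14, C_5=42, C_6=132, C_7=429, C_8=1430, C_9=4862, C_10=16796, C_11=58786, C_12=208012, C_13=742900, C_14=2674440, C_15=9694845, C_16=35357670, C_17=129644790, C_18=477638700, C_19=1767263190.

Final answer: C_{19} = 1767263190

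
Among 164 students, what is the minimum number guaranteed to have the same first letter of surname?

There are 26 possible values for first letter of surname. With 164 students and 26 categories, by pigeonhole: ceiling(164/26).

Final answer: 7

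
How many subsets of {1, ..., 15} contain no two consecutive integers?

Let a(n) count such subsets of {1, ..., n}. Either n is excluded (a(n-1) ways) or n is included, forcing n-1 out (a(n-2) ways), so a(n) = a(n-1) + a(n-2) with a(1)=2, a(2)=3.
Building up term by term: a(1)=2, a(2)=3, a(3)=5, a(4)=8, a(5)=13, a(6)=21, a(7)=34, a(8)=55, a(9)=89, a(10)=144, a(11)=233, a(12)=377, a(13)=610, a(14)=987, a(15)=1597.

Final answer: 1597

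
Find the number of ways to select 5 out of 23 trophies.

C(23,5) = 23!/(5! x (23-5)!).

Final answer: C(23,5) = 33649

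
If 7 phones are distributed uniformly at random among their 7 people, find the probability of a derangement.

D(n) = (n-1)(D(n-1) + D(n-2)), D(0)=1, D(1)=0.
Building up: D(2)=1, D(3)=2, D(4)=9, D(5)=44, D(6)=265, D(7)=1854.
Total arrangements: 7! = 5040.
Probability = D(7)/7! = 103/280.

Final answer: D(7)/7! = 1854/5040 = 0.367857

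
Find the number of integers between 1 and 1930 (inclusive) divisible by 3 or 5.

Multiples of 3: 643. Multiples of 5: 386. Of both (lcm=15): 128.
By inclusion-exclusion: 643 + 386 - 128.

Final answer: 901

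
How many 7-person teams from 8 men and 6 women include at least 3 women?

Sum over valid woman counts:
C(6,3)C(8,4) = 1400
C(6,4)C(8,3) = 840
C(6,5)C(8,2) = 168
C(6,6)C(8,1) = 8
Total: 1400 + 840 + 168 + 8.

Final answer: 2416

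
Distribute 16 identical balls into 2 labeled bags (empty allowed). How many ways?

Stars and bars: C(n+k-1, k-1) = C(17,1).

Final answer: C(17,1) = 17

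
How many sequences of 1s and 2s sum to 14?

Condition on the final move: it is a 1-step (f(n-1) ways to get there) or a 2-step (f(n-2) ways), so f(n) = f(n-1) + f(n-2), with f(1)=1, f(2)=2.
Computing successive values: f(1)=1, f(2)=2, f(3)=3, f(4)=5, f(5)=8, f(6)=13, f(7)=21, f(8)=34, f(9)=55, f(10)=89, f(11)=144, f(12)=233, f(13)=377, f(14)=610.

Final answer: 610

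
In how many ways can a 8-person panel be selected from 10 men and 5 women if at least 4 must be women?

Sum over valid woman counts:
C(5,4)C(10,4) = 1050
C(5,5)C(10,3) = 120
Total: 1050 + 120.

Final answer: 1170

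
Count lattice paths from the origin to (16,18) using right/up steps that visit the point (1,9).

Paths (0,0)->(1,9): C(10,9) = 10.
Paths (1,9)->(16,18): C(24,9) = 1307504.
By multiplication principle: 10 x 1307504.

Final answer: 13075040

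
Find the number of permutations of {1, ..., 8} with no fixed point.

D(n) = (n-1)(D(n-1) + D(n-2)), D(0)=1, D(1)=0.
Building up: D(2)=1, D(3)=2, D(4)=9, D(5)=44, D(6)=265, D(7)=1854.
D(8) = 7 x (D(7) + D(6)) = 7 x (1854 + 265).

Final answer: D(8) = 14833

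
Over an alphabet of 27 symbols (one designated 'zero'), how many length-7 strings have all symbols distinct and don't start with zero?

The leading digit has 26 choices (anything but zero); the next has 26 (anything but the first), then 25, and so on, one fewer each time.
Total: 26 x 26 x 25 x 24 x 23 x 22 x 21.

Final answer: 4309905600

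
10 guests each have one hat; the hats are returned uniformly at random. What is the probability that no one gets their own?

Use the recurrence D(n) = (n-1)(D(n-1) + D(n-2)) with D(0)=1, D(1)=0.
Building up: D(2)=1, D(3)=2, D(4)=9, D(5)=44, D(6)=265, D(7)=1854, D(8)=14833, D(9)=133496, D(10)=1334961.
Total arrangements: 10! = 3628800.
Probability = D(10)/10! = 16481/44800.

Final answer: D(10)/10! = 1334961/3628800 = 0.367879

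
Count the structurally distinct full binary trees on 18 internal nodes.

The structures are counted by the Catalan number C_n. Here n = 18.
C_n = (2n)!/(n!(n+1)!), so C_{18} = 36!/(18! x 19!) = C(36,18)/19 = 9075135300/19.

Final answer: C_{18} = 477638700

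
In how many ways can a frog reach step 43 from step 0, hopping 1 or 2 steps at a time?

Let f(n) be the number of climbs. Removing the last move (1 or 2 steps) gives f(n) = f(n-1) + f(n-2); base cases f(1)=1, f(2)=2.
Iterating the recurrence: f(1)=1, f(2)=2, f(3)=3, f(4)=5, f(5)=8, f(6)=13, f(7)=21, f(8)=34, f(9)=55, f(10)=89, f(11)=144, f(12)=233, f(13)=377, f(14)=610, f(15)=987, f(16)=1597, f(17)=2584, f(18)=4181, f(19)=6765, f(20)=10946, f(21)=17711, f(22)=28657, f(23)=46368, f(24)=75025, f(25)=121393, f(26)=196418, f(27)=317811, f(28)=514229, f(29)=832040, f(30)=1346269, f(31)=2178309, f(32)=3524578, f(33)=5702887, f(34)=9227465, f(35)=14930352, f(36)=24157817, f(37)=39088169, f(38)=63245986, f(39)=102334155, f(40)=165580141, f(41)=267914296, f(42)=433494437, f(43)=701408733.

Final answer: 701408733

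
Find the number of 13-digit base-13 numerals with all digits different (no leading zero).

The leading digit has 12 choices (anything but zero); the next has 12 (anything but the first), then 11, and so on, one fewer each time.
Total: 12 x 12 x 11 x 10 x 9 x 8 x 7 x 6 x 5 x 4 x 3 x 2 x 1.

Final answer: 5748019200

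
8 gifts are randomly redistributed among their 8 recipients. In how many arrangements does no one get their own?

Use the recurrence D(n) = (n-1)(D(n-1) + D(n-2)) with D(0)=1, D(1)=0.
D(2) = 1 x (0 + 1) = 1
D(3) = 2 x (1 + 0) = 2
D(4) = 3 x (2 + 1) = 9
D(5) = 4 x (9 + 2) = 44
D(6) = 5 x (44 + 9) = 265
D(7) = 6 x (265 + 44) = 1854
D(8) = 7 x (D(7) + D(6)) = 7 x (1854 + 265)

Final answer: D(8) = 14833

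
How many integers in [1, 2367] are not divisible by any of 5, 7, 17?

|div by 5|=473, |div by 7|=338, |div by 17|=139.
|div by 5&7|=67, |div by 5&17|=27, |div by 7&17|=19, |div by all|=3.
By inclusion-exclusion, divisible by at least one: 473+338+139-67-27-19+3 = 840.
Not divisible by any: 2367 - 840.

Final answer: 1527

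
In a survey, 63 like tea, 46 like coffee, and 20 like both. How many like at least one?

|A union B| = |A| + |B| - |A intersect B| = 63 + 46 - 20.

Final answer: 89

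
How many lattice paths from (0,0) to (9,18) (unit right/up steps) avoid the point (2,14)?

Total paths to (9,18): C(27,18) = 4686825.
Paths through (2,14): C(16,14) x C(11,4) = 39600.
Avoiding (2,14): 4686825 - 39600.

Final answer: 4647225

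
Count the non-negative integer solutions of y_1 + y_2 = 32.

Stars and bars with 32 stars and 1 bars:
C(32+2-1, 2-1) = C(33,1).

Final answer: C(33,1) = 33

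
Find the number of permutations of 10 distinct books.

The number of ways to arrange 10 distinct objects is 10!.

Final answer: 10! = 3628800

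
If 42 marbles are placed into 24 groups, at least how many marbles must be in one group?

By the pigeonhole principle: ceiling(42/24).

Final answer: 2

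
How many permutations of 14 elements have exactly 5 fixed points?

Choose which 5 elements are fixed: C(14,5) = 2002.
Derange the remaining 9 using D(j) = (j-1)(D(j-1) + D(j-2)), D(0)=1, D(1)=0: D(2)=1, D(3)=2, D(4)=9, D(5)=44, D(6)=265, D(7)=1854, D(8)=14833, D(9)=133496.
Total: 2002 x 133496.

Final answer: C(14,5) D(9) = 267258992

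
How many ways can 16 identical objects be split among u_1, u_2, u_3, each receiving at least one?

Substitute u'_i = u_i - 1 (so u'_i >= 0). Then sum u'_i = 16 - 3 = 13.
Stars and bars: C(13+3-1, 3-1) = C(15,2).

Final answer: C(15,2) = 105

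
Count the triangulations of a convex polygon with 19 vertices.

The structures are counted by the Catalan number C_n. Here n = 19 - 2 = 17.
C_n = (2n)!/(n!(n+1)!), so C_{17} = 34!/(17! x 18!) = C(34,17)/18 = 2333606220/18.

Final answer: C_{17} = 129644790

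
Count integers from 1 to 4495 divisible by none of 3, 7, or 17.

|div by 3|=1498, |div by 7|=642, |div by 17|=264.
|div by 3&7|=214, |div by 3&17|=88, |div by 7&17|=37, |div by all|=12.
By inclusion-exclusion, divisible by at least one: 1498+642+264-214-88-37+12 = 2077.
Not divisible by any: 4495 - 2077.

Final answer: 2418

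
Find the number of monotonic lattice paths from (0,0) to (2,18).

Each path has 2 right steps and 18 up steps in some order (20 steps total).
Choose which 18 of the 20 steps are up: C(20,18).

Final answer: C(20,18) = 190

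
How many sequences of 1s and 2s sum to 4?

Let f(n) be the number of climbs. Removing the last move (1 or 2 steps) gives f(n) = f(n-1) + f(n-2); base cases f(1)=1, f(2)=2.
Building up term by term: f(1)=1, f(2)=2, f(3)=3, f(4)=5.

Final answer: 5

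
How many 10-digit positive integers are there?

First digit: 9 choices (1-9). Each of the remaining 9 digits: 10 choices.
Total: 9 x 10^9.

Final answer: 9000000000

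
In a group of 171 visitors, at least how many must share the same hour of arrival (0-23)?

There are 24 possible values for hour of arrival (0-23). With 171 visitors and 24 categories, by pigeonhole: ceiling(171/24).

Final answer: 8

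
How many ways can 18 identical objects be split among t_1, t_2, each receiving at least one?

Substitute t'_i = t_i - 1 (so t'_i >= 0). Then sum t'_i = 18 - 2 = 16.
Stars and bars: C(16+2-1, 2-1) = C(17,1).

Final answer: C(17,1) = 17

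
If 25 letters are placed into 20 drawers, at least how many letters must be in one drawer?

By the pigeonhole principle: ceiling(25/20).

Final answer: 2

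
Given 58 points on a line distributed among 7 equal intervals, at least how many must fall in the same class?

By pigeonhole with 58 objects and 7 categories: ceiling(58/7).

Final answer: 9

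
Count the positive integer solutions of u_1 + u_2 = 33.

Substitute u'_i = u_i - 1 (so u'_i >= 0). Then sum u'_i = 33 - 2 = 31.
Stars and bars: C(31+2-1, 2-1) = C(32,1).

Final answer: C(32,1) = 32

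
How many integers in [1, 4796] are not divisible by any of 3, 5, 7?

|div by 3|=1598, |div by 5|=959, |div by 7|=685.
|div by 3&5|=319, |div by 3&7|=228, |div by 5&7|=137, |div by all|=45.
By inclusion-exclusion, divisible by at least one: 1598+959+685-319-228-137+45 = 2603.
Not divisible by any: 4796 - 2603.

Final answer: 2193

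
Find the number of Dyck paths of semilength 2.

Total monotonic paths to (2,2): C(4,2) = 6.
By the reflection principle, paths that go above the diagonal number C(4,3) = 4.
Valid Dyck paths: 6 - 4.
(Equivalently, C_{2} = C(4,2)/3 = 6/3.)

Final answer: C_{2} = 2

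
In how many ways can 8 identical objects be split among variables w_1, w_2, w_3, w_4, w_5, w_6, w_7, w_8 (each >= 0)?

Stars and bars with 8 stars and 7 bars:
C(8+8-1, 8-1) = C(15,7).

Final answer: C(15,7) = 6435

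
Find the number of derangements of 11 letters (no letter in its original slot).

Use the recurrence D(n) = (n-1)(D(n-1) + D(n-2)) with D(0)=1, D(1)=0.
D(2) = 1 x (0 + 1) = 1
D(3) = 2 x (1 + 0) = 2
D(4) = 3 x (2 + 1) = 9
D(5) = 4 x (9 + 2) = 44
D(6) = 5 x (44 + 9) = 265
D(7) = 6 x (265 + 44) = 1854
D(8) = 7 x (1854 + 265) = 14833
D(9) = 8 x (14833 + 1854) = 133496
D(10) = 9 x (133496 + 14833) = 1334961
D(11) = 10 x (D(10) + D(9)) = 10 x (1334961 + 133496)

Final answer: D(11) = 14684570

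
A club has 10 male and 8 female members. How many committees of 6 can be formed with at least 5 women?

Sum over valid woman counts:
C(8,5)C(10,1) = 560
C(8,6)C(10,0) = 28
Total: 560 + 28.

Final answer: 588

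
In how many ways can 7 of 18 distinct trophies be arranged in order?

P(18,7) = 18!/(18-7)! = 18!/11!.

Final answer: P(18,7) = 160392960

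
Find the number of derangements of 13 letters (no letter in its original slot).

Derangements satisfy D(n) = (n-1)(D(n-1) + D(n-2)), starting from D(0)=1, D(1)=0.
D(2) = 1 x (0 + 1) = 1
D(3) = 2 x (1 + 0) = 2
D(4) = 3 x (2 + 1) = 9
D(5) = 4 x (9 + 2) = 44
D(6) = 5 x (44 + 9) = 265
D(7) = 6 x (265 + 44) = 1854
D(8) = 7 x (1854 + 265) = 14833
D(9) = 8 x (14833 + 1854) = 133496
D(10) = 9 x (133496 + 14833) = 1334961
D(11) = 10 x (1334961 + 133496) = 14684570
D(12) = 11 x (14684570 + 1334961) = 176214841
D(13) = 12 x (D(12) + D(11)) = 12 x (176214841 + 14684570)

Final answer: D(13) = 2290792932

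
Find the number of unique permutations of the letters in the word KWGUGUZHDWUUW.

Letters (D:1, G:2, H:1, K:1, U:4, W:3, Z:1). Total letters: 13.
Permutations = 13!/(4! x 3! x 2!).

Final answer: 21621600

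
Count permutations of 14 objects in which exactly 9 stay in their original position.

Choose which 9 elements are fixed: C(14,9) = 2002.
Derange the remaining 5 using D(j) = (j-1)(D(j-1) + D(j-2)), D(0)=1, D(1)=0: D(2)=1, D(3)=2, D(4)=9, D(5)=44.
Total: 2002 x 44.

Final answer: C(14,9) D(5) = 88088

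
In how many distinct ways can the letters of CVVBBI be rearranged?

Letters (B:2, C:1, I:1, V:2). Total letters: 6.
Permutations = 6!/(2! x 2!).

Final answer: 180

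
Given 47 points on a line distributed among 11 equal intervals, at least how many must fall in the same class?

By pigeonhole with 47 objects and 11 categories: ceiling(47/11).

Final answer: 5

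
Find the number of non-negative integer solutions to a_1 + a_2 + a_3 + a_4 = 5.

Stars and bars with 5 stars and 3 bars:
C(5+4-1, 4-1) = C(8,3).

Final answer: C(8,3) = 56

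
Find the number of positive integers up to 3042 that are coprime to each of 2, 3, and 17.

|div by 2|=1521, |div by 3|=1014, |div by 17|=178.
|div by 2&3|=507, |div by 2&17|=89, |div by 3&17|=59, |div by all|=29.
By inclusion-exclusion, divisible by at least one: 1521+1014+178-507-89-59+29 = 2087.
Not divisible by any: 3042 - 2087.

Final answer: 955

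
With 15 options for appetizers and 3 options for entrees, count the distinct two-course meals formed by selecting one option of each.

By the multiplication principle: 15 x 3.

Final answer: 45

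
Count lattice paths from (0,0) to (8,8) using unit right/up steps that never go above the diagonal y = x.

Total monotonic paths to (8,8): C(16,8) = 12870.
A path is bad iff it touches y = x + 1; reflecting its initial segment maps bad paths bijectively onto all paths to (7,9), of which there are C(16,9) = 11440.
Valid Dyck paths: 12870 - 11440.
(Check: C(16,8) - C(16,9) = C(16,8)/9, the Catalan number C_{8}.)

Final answer: C_{8} = 1430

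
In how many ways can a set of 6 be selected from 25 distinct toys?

C(25,6) = 25!/(6! x 19!).

Final answer: \binom{25}{6} = 177100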